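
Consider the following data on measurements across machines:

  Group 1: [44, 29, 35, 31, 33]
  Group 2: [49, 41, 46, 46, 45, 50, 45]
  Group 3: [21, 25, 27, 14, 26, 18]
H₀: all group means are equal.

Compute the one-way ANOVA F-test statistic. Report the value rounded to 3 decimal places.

Group means [34.40, 46.00, 21.83], grand mean 34.722
SSB = Σnᵢ(x̄ᵢ−x̄)² = 1887.578; SSW = ΣΣ(x−x̄ᵢ)² = 318.033
MSB = 1887.578/2 = 943.7889; MSW = 318.033/15 = 21.2022
F = MSB/MSW = 44.5137
df = (2, 15)

test statistic = 44.514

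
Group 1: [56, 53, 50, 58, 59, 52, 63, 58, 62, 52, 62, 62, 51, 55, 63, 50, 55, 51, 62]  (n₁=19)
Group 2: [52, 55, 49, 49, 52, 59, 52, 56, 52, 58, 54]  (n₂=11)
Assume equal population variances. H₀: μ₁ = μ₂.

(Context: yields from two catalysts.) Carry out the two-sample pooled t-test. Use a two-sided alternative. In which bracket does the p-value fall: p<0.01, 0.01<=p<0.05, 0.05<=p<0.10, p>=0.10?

p-value bracket: 0.05<=p<0.10

x̄₁=56.526, s₁=4.823, n₁=19
x̄₂=53.455, s₂=3.297, n₂=11
s_p² = [18·4.823² + 10·3.297²]/28 = 18.8380
SE = √(s_p²·(1/19+1/11)) = 1.6444
t = (56.526−53.455)/1.6444 = 1.8680
df = 28
p-value (two-sided) = 0.07226
→ bracket: 0.05<=p<0.10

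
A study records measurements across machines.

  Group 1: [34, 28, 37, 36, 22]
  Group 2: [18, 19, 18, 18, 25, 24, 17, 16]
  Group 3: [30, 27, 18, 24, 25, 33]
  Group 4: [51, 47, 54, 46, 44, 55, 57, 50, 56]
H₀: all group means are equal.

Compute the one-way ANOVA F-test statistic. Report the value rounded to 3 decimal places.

Group means [31.40, 19.38, 26.17, 51.11], grand mean 33.179
SSB = Σnᵢ(x̄ᵢ−x̄)² = 4729.310; SSW = ΣΣ(x−x̄ᵢ)² = 546.797
MSB = 4729.310/3 = 1576.4366; MSW = 546.797/24 = 22.7832
F = MSB/MSW = 69.1929
df = (3, 24)

test statistic = 69.193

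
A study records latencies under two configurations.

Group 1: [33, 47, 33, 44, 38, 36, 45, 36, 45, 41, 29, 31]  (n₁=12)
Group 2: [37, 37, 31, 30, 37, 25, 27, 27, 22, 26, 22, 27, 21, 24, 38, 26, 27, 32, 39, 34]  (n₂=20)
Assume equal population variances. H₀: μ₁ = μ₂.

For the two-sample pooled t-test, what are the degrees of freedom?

degrees of freedom = 30

df = n₁ + n₂ − 2 = 12 + 20 − 2 = 30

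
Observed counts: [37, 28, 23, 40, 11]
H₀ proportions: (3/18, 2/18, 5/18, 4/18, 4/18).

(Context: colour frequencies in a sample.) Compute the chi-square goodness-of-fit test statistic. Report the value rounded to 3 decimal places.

test statistic = 40.273

n = 139; E_i = n·p_i = [23.17, 15.44, 38.61, 30.89, 30.89]
χ² = (37−23.17)²/23.17 + (28−15.44)²/15.44 + (23−38.61)²/38.61 + (40−30.89)²/30.89 + (11−30.89)²/30.89 = 40.2727
df = 4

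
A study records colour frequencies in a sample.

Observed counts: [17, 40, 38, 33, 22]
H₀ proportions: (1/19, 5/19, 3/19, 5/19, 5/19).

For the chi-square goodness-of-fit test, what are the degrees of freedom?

df = k − 1 = 5 − 1 = 4

degrees of freedom = 4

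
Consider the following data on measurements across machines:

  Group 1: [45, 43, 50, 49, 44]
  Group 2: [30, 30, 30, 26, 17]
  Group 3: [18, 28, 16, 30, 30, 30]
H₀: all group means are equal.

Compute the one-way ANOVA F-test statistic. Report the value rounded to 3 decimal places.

test statistic = 24.326

Group means [46.20, 26.60, 25.33], grand mean 32.250
SSB = Σnᵢ(x̄ᵢ−x̄)² = 1419.667; SSW = ΣΣ(x−x̄ᵢ)² = 379.333
MSB = 1419.667/2 = 709.8333; MSW = 379.333/13 = 29.1795
F = MSB/MSW = 24.3264
df = (2, 13)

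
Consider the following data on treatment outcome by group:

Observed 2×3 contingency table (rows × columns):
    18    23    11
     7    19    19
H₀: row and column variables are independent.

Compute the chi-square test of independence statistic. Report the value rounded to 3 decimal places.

test statistic = 6.885

Row totals [52, 45], col totals [25, 42, 30], n=97
χ² = (18−13.40)²/13.40 + (23−22.52)²/22.52 + (11−16.08)²/16.08 + (7−11.60)²/11.60 + (19−19.48)²/19.48 + (19−13.92)²/13.92 = 6.8850
df = 2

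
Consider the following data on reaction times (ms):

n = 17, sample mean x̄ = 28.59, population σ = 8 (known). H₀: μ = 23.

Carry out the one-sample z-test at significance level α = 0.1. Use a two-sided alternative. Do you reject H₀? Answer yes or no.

SE = σ/√n = 8/√17 = 1.9403
z = (x̄−μ₀)/SE = (28.59−23)/1.9403 = 2.8810
p-value (two-sided) = 0.00396
At α=0.1: p < α → reject H₀

reject H₀: yes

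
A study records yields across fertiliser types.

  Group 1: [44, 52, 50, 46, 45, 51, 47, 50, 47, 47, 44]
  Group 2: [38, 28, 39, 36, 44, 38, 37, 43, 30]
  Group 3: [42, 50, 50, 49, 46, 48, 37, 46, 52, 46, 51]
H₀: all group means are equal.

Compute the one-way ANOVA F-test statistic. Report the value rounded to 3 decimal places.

test statistic = 19.198

Group means [47.55, 37.00, 47.00], grand mean 44.290
SSB = Σnᵢ(x̄ᵢ−x̄)² = 675.660; SSW = ΣΣ(x−x̄ᵢ)² = 492.727
MSB = 675.660/2 = 337.8299; MSW = 492.727/28 = 17.5974
F = MSB/MSW = 19.1977
df = (2, 28)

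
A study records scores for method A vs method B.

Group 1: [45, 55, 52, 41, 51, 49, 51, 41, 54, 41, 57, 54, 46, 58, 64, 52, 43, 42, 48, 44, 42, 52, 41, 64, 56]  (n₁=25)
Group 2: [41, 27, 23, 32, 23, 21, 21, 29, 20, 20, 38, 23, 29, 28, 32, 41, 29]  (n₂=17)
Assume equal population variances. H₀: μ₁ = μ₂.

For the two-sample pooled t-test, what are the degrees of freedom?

df = n₁ + n₂ − 2 = 25 + 17 − 2 = 40

degrees of freedom = 40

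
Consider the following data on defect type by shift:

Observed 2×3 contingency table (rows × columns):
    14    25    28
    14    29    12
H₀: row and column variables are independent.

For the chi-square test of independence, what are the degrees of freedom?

df = (r−1)(c−1) = (2−1)·(3−1) = 2

degrees of freedom = 2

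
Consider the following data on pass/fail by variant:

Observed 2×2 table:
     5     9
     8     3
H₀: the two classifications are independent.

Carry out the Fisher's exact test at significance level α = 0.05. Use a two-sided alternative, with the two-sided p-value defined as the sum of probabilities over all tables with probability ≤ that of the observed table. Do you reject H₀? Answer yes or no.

reject H₀: no

Margins: r₁=14, r₂=11, c₁=13, c₂=12, n=25
p_obs = C(14,5)·C(11,8)/C(25,13); sum pmf over tables with pmf ≤ p_obs
p-value (two-sided) = 0.11070
At α=0.05: p ≥ α → fail to reject H₀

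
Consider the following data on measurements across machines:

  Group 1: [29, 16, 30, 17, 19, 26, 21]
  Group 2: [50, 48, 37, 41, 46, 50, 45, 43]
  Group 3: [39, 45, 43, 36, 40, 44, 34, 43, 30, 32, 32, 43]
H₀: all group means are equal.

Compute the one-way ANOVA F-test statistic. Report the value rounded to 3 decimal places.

test statistic = 35.939

Group means [22.57, 45.00, 38.42], grand mean 36.259
SSB = Σnᵢ(x̄ᵢ−x̄)² = 1978.554; SSW = ΣΣ(x−x̄ᵢ)² = 660.631
MSB = 1978.554/2 = 989.2771; MSW = 660.631/24 = 27.5263
F = MSB/MSW = 35.9394
df = (2, 24)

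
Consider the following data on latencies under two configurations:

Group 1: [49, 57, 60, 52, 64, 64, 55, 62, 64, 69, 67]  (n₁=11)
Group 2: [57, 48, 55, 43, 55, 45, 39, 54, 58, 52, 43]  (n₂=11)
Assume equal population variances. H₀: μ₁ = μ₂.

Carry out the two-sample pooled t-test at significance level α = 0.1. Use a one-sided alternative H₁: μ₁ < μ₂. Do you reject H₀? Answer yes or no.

reject H₀: no

x̄₁=60.273, s₁=6.326, n₁=11
x̄₂=49.909, s₂=6.564, n₂=11
s_p² = [10·6.326² + 10·6.564²]/20 = 41.5545
SE = √(s_p²·(1/11+1/11)) = 2.7487
t = (60.273−49.909)/2.7487 = 3.7704
df = 20
p-value (one-sided, H₁ less) = 0.99940
At α=0.1: p ≥ α → fail to reject H₀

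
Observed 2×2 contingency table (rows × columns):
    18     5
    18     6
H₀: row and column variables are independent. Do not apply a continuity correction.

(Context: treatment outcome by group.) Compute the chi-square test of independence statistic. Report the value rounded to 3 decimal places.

Row totals [23, 24], col totals [36, 11], n=47
χ² = (18−17.62)²/17.62 + (5−5.38)²/5.38 + (18−18.38)²/18.38 + (6−5.62)²/5.62 = 0.0697
df = 1

test statistic = 0.070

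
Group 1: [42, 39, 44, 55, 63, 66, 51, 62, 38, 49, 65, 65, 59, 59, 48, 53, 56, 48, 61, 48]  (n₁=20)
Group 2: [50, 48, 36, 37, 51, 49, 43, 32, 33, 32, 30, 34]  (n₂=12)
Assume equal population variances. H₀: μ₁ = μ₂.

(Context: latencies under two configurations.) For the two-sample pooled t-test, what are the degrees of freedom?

degrees of freedom = 30

df = n₁ + n₂ − 2 = 20 + 12 − 2 = 30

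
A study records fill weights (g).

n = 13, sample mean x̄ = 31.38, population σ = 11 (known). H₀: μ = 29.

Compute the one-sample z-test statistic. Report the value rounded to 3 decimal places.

SE = σ/√n = 11/√13 = 3.0509
z = (x̄−μ₀)/SE = (31.38−29)/3.0509 = 0.7801

test statistic = 0.780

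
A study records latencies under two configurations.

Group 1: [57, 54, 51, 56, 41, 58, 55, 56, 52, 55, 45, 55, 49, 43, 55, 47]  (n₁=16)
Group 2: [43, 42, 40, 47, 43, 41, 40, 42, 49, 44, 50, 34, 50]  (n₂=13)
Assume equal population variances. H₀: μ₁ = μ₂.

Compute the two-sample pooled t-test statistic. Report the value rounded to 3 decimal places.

test statistic = 4.484

x̄₁=51.812, s₁=5.282, n₁=16
x̄₂=43.462, s₂=4.594, n₂=13
s_p² = [15·5.282² + 12·4.594²]/27 = 24.8766
SE = √(s_p²·(1/16+1/13)) = 1.8624
t = (51.812−43.462)/1.8624 = 4.4841
df = 27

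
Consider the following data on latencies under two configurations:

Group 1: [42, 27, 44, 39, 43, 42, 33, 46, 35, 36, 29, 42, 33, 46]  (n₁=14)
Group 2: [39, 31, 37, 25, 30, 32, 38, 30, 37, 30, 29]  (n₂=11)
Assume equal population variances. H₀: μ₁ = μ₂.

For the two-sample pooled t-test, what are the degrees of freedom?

degrees of freedom = 23

df = n₁ + n₂ − 2 = 14 + 11 − 2 = 23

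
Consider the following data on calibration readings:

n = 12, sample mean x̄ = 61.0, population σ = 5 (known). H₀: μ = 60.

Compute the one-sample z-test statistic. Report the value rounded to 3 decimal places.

test statistic = 0.693

SE = σ/√n = 5/√12 = 1.4434
z = (x̄−μ₀)/SE = (61.0−60)/1.4434 = 0.6928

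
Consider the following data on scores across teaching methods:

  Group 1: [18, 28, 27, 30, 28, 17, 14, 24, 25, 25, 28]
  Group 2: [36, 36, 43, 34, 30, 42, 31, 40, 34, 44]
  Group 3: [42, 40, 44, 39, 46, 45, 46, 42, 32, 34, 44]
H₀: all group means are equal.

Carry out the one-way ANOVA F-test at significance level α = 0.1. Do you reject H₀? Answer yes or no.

Group means [24.00, 37.00, 41.27], grand mean 34.000
SSB = Σnᵢ(x̄ᵢ−x̄)² = 1771.818; SSW = ΣΣ(x−x̄ᵢ)² = 724.182
MSB = 1771.818/2 = 885.9091; MSW = 724.182/29 = 24.9718
F = MSB/MSW = 35.4764
df = (2, 29)
p-value (upper-tail) = 0.00000
At α=0.1: p < α → reject H₀

reject H₀: yes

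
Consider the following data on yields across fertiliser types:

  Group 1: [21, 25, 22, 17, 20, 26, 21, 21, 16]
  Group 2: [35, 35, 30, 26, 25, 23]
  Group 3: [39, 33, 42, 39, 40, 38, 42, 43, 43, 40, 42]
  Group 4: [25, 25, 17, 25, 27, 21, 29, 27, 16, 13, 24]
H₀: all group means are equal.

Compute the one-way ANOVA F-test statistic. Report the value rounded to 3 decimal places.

test statistic = 45.500

Group means [21.00, 29.00, 40.09, 22.64], grand mean 28.459
SSB = Σnᵢ(x̄ᵢ−x̄)² = 2363.735; SSW = ΣΣ(x−x̄ᵢ)² = 571.455
MSB = 2363.735/3 = 787.9115; MSW = 571.455/33 = 17.3168
F = MSB/MSW = 45.4998
df = (3, 33)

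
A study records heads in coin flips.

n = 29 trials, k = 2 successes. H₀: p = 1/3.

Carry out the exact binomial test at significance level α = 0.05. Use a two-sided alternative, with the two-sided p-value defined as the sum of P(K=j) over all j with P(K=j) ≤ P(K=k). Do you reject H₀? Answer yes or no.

reject H₀: yes

Exact binomial: n=29, k=2, p₀=1/3=0.3333
P(X=j) = C(n,j)·p₀^j·(1−p₀)^(n−j); p = Σ P(X=j) over j with P(X=j) ≤ P(X=2)
p-value (two-sided) = 0.00131
At α=0.05: p < α → reject H₀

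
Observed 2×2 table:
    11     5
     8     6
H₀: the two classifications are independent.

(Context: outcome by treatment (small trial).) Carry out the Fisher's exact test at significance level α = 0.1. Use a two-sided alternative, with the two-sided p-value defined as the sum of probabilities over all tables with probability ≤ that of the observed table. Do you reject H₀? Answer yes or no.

Margins: r₁=16, r₂=14, c₁=19, c₂=11, n=30
p_obs = C(16,11)·C(14,8)/C(30,19); sum pmf over tables with pmf ≤ p_obs
p-value (two-sided) = 0.70652
At α=0.1: p ≥ α → fail to reject H₀

reject H₀: no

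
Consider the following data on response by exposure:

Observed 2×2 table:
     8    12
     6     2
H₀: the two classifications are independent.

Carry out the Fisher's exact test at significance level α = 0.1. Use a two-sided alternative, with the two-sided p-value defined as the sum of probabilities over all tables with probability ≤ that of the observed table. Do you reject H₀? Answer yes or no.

Margins: r₁=20, r₂=8, c₁=14, c₂=14, n=28
p_obs = C(20,8)·C(8,6)/C(28,14); sum pmf over tables with pmf ≤ p_obs
p-value (two-sided) = 0.20870
At α=0.1: p ≥ α → fail to reject H₀

reject H₀: no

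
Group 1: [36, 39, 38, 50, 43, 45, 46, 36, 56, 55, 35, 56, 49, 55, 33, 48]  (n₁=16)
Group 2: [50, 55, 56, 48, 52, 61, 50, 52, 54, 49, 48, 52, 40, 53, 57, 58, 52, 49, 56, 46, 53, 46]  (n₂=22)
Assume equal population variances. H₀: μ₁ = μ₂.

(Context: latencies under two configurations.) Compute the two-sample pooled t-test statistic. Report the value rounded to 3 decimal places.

x̄₁=45.000, s₁=8.116, n₁=16
x̄₂=51.682, s₂=4.684, n₂=22
s_p² = [15·8.116² + 21·4.684²]/36 = 40.2437
SE = √(s_p²·(1/16+1/22)) = 2.0843
t = (45.000−51.682)/2.0843 = -3.2057
df = 36

test statistic = -3.206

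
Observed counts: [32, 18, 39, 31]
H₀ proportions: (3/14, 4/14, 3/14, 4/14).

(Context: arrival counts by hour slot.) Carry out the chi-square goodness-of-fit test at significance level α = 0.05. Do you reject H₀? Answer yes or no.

n = 120; E_i = n·p_i = [25.71, 34.29, 25.71, 34.29]
χ² = (32−25.71)²/25.71 + (18−34.29)²/34.29 + (39−25.71)²/25.71 + (31−34.29)²/34.29 = 16.4514
df = 3
p-value (upper-tail) = 0.00092
At α=0.05: p < α → reject H₀

reject H₀: yes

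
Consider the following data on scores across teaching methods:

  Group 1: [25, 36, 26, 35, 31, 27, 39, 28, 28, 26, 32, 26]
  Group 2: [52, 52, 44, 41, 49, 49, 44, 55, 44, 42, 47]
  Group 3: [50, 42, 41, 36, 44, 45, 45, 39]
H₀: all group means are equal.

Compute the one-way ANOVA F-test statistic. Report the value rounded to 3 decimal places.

Group means [29.92, 47.18, 42.75], grand mean 39.355
SSB = Σnᵢ(x̄ᵢ−x̄)² = 1835.044; SSW = ΣΣ(x−x̄ᵢ)² = 574.053
MSB = 1835.044/2 = 917.5219; MSW = 574.053/28 = 20.5019
F = MSB/MSW = 44.7530
df = (2, 28)

test statistic = 44.753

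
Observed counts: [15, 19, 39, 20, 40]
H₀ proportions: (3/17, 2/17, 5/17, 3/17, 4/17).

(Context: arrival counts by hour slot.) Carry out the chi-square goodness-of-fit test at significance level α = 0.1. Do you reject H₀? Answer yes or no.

n = 133; E_i = n·p_i = [23.47, 15.65, 39.12, 23.47, 31.29]
χ² = (15−23.47)²/23.47 + (19−15.65)²/15.65 + (39−39.12)²/39.12 + (20−23.47)²/23.47 + (40−31.29)²/31.29 = 6.7110
df = 4
p-value (upper-tail) = 0.15197
At α=0.1: p ≥ α → fail to reject H₀

reject H₀: no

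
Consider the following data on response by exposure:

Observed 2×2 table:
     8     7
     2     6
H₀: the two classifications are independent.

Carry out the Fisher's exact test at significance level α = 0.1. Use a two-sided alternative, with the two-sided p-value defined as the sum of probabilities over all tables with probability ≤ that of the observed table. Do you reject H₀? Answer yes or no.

Margins: r₁=15, r₂=8, c₁=10, c₂=13, n=23
p_obs = C(15,8)·C(8,2)/C(23,10); sum pmf over tables with pmf ≤ p_obs
p-value (two-sided) = 0.37879
At α=0.1: p ≥ α → fail to reject H₀

reject H₀: no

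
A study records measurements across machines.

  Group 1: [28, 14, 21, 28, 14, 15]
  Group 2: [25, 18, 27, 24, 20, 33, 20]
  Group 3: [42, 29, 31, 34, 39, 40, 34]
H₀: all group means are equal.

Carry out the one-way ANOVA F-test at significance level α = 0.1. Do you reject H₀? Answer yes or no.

Group means [20.00, 23.86, 35.57], grand mean 26.800
SSB = Σnᵢ(x̄ᵢ−x̄)² = 876.629; SSW = ΣΣ(x−x̄ᵢ)² = 526.571
MSB = 876.629/2 = 438.3143; MSW = 526.571/17 = 30.9748
F = MSB/MSW = 14.1507
df = (2, 17)
p-value (upper-tail) = 0.00024
At α=0.1: p < α → reject H₀

reject H₀: yes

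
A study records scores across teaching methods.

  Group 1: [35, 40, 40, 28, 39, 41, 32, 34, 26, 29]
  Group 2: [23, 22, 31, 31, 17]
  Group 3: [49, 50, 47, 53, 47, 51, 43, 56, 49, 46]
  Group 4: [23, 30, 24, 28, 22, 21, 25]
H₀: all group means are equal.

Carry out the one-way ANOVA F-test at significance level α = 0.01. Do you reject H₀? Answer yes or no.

Group means [34.40, 24.80, 49.10, 24.71], grand mean 35.375
SSB = Σnᵢ(x̄ᵢ−x̄)² = 3247.971; SSW = ΣΣ(x−x̄ᵢ)² = 609.529
MSB = 3247.971/3 = 1082.6571; MSW = 609.529/28 = 21.7689
F = MSB/MSW = 49.7342
df = (3, 28)
p-value (upper-tail) = 0.00000
At α=0.01: p < α → reject H₀

reject H₀: yes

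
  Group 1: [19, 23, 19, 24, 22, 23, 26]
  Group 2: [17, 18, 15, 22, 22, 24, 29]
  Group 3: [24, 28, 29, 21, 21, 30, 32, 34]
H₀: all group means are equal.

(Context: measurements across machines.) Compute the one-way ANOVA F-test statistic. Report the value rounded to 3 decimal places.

Group means [22.29, 21.00, 27.38], grand mean 23.727
SSB = Σnᵢ(x̄ᵢ−x̄)² = 173.060; SSW = ΣΣ(x−x̄ᵢ)² = 343.304
MSB = 173.060/2 = 86.5300; MSW = 343.304/19 = 18.0686
F = MSB/MSW = 4.7890
df = (2, 19)

test statistic = 4.789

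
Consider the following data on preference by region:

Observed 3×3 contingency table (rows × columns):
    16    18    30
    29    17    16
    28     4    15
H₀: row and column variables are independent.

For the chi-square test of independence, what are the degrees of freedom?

df = (r−1)(c−1) = (3−1)·(3−1) = 4

degrees of freedom = 4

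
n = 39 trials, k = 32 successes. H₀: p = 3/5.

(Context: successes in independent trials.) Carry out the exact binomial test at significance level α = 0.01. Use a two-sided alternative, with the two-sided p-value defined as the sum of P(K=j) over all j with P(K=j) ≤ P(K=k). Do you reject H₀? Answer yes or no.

reject H₀: yes

Exact binomial: n=39, k=32, p₀=3/5=0.6000
P(X=j) = C(n,j)·p₀^j·(1−p₀)^(n−j); p = Σ P(X=j) over j with P(X=j) ≤ P(X=32)
p-value (two-sided) = 0.00488
At α=0.01: p < α → reject H₀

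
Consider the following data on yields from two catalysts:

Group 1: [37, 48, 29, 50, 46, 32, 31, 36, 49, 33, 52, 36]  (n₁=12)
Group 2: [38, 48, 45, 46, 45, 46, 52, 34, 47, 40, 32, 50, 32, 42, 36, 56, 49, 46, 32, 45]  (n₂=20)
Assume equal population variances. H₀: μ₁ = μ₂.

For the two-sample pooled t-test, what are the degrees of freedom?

degrees of freedom = 30

df = n₁ + n₂ − 2 = 12 + 20 − 2 = 30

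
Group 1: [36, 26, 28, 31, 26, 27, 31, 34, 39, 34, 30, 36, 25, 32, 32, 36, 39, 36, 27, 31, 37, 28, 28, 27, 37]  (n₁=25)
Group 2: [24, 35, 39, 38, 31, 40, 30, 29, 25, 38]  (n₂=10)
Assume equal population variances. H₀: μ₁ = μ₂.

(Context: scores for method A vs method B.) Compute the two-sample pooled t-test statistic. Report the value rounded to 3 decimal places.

x̄₁=31.720, s₁=4.421, n₁=25
x̄₂=32.900, s₂=5.896, n₂=10
s_p² = [24·4.421² + 9·5.896²]/33 = 23.6952
SE = √(s_p²·(1/25+1/10)) = 1.8214
t = (31.720−32.900)/1.8214 = -0.6479
df = 33

test statistic = -0.648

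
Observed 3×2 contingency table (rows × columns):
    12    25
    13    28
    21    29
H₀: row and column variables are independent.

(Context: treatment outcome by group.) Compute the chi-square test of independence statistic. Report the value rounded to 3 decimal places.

Row totals [37, 41, 50], col totals [46, 82], n=128
χ² = (12−13.30)²/13.30 + (25−23.70)²/23.70 + (13−14.73)²/14.73 + (28−26.27)²/26.27 + (21−17.97)²/17.97 + (29−32.03)²/32.03 = 1.3143
df = 2

test statistic = 1.314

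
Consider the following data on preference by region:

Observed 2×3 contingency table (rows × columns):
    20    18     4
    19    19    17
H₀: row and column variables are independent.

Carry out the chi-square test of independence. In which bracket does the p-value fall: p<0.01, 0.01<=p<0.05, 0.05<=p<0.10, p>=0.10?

Row totals [42, 55], col totals [39, 37, 21], n=97
χ² = (20−16.89)²/16.89 + (18−16.02)²/16.02 + (4−9.09)²/9.09 + (19−22.11)²/22.11 + (19−20.98)²/20.98 + (17−11.91)²/11.91 = 6.4743
df = 2
p-value (upper-tail) = 0.03928
→ bracket: 0.01<=p<0.05

p-value bracket: 0.01<=p<0.05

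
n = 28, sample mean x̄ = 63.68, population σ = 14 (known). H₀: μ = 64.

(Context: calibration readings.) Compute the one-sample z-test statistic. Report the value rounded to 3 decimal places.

SE = σ/√n = 14/√28 = 2.6458
z = (x̄−μ₀)/SE = (63.68−64)/2.6458 = -0.1209

test statistic = -0.121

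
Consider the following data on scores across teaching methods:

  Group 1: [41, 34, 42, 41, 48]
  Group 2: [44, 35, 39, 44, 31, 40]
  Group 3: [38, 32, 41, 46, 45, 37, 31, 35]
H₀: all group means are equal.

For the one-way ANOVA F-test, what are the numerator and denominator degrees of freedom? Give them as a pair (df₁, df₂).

degrees of freedom = [2, 16]

k = 3 groups, N = 19 total
df = (k−1, N−k) = (3−1, 19−3) = (2, 16)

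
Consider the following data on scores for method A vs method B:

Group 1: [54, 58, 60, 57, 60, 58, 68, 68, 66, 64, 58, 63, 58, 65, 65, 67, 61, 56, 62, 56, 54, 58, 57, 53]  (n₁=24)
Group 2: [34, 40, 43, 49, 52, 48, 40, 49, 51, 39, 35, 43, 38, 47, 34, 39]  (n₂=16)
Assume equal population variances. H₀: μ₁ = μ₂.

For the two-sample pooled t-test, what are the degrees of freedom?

df = n₁ + n₂ − 2 = 24 + 16 − 2 = 38

degrees of freedom = 38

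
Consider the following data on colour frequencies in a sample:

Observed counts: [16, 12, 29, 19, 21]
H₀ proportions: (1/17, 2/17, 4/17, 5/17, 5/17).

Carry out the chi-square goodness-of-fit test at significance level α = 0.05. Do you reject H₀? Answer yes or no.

n = 97; E_i = n·p_i = [5.71, 11.41, 22.82, 28.53, 28.53]
χ² = (16−5.71)²/5.71 + (12−11.41)²/11.41 + (29−22.82)²/22.82 + (19−28.53)²/28.53 + (21−28.53)²/28.53 = 25.4438
df = 4
p-value (upper-tail) = 0.00004
At α=0.05: p < α → reject H₀

reject H₀: yes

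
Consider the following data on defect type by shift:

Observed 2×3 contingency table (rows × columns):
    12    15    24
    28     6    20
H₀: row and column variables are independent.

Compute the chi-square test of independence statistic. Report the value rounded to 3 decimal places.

test statistic = 10.544

Row totals [51, 54], col totals [40, 21, 44], n=105
χ² = (12−19.43)²/19.43 + (15−10.20)²/10.20 + (24−21.37)²/21.37 + (28−20.57)²/20.57 + (6−10.80)²/10.80 + (20−22.63)²/22.63 = 10.5437
df = 2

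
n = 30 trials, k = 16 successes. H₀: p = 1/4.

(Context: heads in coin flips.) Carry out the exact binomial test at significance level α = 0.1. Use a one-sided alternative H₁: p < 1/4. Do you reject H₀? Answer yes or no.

reject H₀: no

Exact binomial: n=30, k=16, p₀=1/4=0.2500
P(X≤16) from Σ C(n,i)·p₀^i·(1−p₀)^(n−i)
p-value (one-sided, H₁ less) = 0.99978
At α=0.1: p ≥ α → fail to reject H₀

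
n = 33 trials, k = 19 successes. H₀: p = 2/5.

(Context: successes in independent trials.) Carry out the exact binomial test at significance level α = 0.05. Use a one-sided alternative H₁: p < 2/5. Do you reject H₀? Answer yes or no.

reject H₀: no

Exact binomial: n=33, k=19, p₀=2/5=0.4000
P(X≤19) from Σ C(n,i)·p₀^i·(1−p₀)^(n−i)
p-value (one-sided, H₁ less) = 0.98660
At α=0.05: p ≥ α → fail to reject H₀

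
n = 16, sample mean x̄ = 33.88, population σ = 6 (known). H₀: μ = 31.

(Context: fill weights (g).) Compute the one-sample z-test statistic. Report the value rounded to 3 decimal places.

test statistic = 1.920

SE = σ/√n = 6/√16 = 1.5000
z = (x̄−μ₀)/SE = (33.88−31)/1.5000 = 1.9200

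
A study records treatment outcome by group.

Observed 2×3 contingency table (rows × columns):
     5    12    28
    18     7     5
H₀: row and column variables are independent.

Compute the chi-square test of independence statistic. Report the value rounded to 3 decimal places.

Row totals [45, 30], col totals [23, 19, 33], n=75
χ² = (5−13.80)²/13.80 + (12−11.40)²/11.40 + (28−19.80)²/19.80 + (18−9.20)²/9.20 + (7−7.60)²/7.60 + (5−13.20)²/13.20 = 22.5978
df = 2

test statistic = 22.598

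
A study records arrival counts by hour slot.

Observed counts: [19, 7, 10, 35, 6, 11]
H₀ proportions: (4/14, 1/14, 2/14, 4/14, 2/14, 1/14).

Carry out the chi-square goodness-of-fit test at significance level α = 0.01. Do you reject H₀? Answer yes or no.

n = 88; E_i = n·p_i = [25.14, 6.29, 12.57, 25.14, 12.57, 6.29]
χ² = (19−25.14)²/25.14 + (7−6.29)²/6.29 + (10−12.57)²/12.57 + (35−25.14)²/25.14 + (6−12.57)²/12.57 + (11−6.29)²/6.29 = 12.9432
df = 5
p-value (upper-tail) = 0.02392
At α=0.01: p ≥ α → fail to reject H₀

reject H₀: no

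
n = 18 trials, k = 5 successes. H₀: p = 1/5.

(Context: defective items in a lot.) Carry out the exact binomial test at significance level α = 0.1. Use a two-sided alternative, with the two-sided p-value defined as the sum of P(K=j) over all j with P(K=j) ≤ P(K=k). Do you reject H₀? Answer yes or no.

reject H₀: no

Exact binomial: n=18, k=5, p₀=1/5=0.2000
P(X=j) = C(n,j)·p₀^j·(1−p₀)^(n−j); p = Σ P(X=j) over j with P(X=j) ≤ P(X=5)
p-value (two-sided) = 0.38273
At α=0.1: p ≥ α → fail to reject H₀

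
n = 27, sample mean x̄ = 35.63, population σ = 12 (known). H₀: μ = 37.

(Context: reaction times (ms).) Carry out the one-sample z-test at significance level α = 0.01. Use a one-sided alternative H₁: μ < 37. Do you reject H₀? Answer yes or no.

reject H₀: no

SE = σ/√n = 12/√27 = 2.3094
z = (x̄−μ₀)/SE = (35.63−37)/2.3094 = -0.5932
p-value (one-sided, H₁ less) = 0.27651
At α=0.01: p ≥ α → fail to reject H₀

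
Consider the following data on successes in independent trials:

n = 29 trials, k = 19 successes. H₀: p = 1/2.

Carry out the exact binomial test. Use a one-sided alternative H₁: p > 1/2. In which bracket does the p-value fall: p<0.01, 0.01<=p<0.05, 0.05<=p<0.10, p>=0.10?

Exact binomial: n=29, k=19, p₀=1/2=0.5000
P(X≥19) from Σ C(n,i)·p₀^i·(1−p₀)^(n−i)
p-value (one-sided, H₁ greater) = 0.06802
→ bracket: 0.05<=p<0.10

p-value bracket: 0.05<=p<0.10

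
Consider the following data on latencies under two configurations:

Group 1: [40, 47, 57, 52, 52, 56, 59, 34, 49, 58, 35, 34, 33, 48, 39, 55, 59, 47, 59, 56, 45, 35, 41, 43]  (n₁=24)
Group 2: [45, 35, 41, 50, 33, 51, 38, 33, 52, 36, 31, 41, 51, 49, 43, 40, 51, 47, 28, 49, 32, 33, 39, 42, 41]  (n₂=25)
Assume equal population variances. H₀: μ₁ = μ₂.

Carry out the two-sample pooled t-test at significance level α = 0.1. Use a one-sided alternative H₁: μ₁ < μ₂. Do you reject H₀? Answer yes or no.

x̄₁=47.208, s₁=9.146, n₁=24
x̄₂=41.240, s₂=7.367, n₂=25
s_p² = [23·9.146² + 24·7.367²]/47 = 68.6493
SE = √(s_p²·(1/24+1/25)) = 2.3678
t = (47.208−41.240)/2.3678 = 2.5206
df = 47
p-value (one-sided, H₁ less) = 0.99242
At α=0.1: p ≥ α → fail to reject H₀

reject H₀: no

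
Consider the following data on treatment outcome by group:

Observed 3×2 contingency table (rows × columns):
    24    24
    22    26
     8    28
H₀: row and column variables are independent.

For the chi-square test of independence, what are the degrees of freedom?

degrees of freedom = 2

df = (r−1)(c−1) = (3−1)·(2−1) = 2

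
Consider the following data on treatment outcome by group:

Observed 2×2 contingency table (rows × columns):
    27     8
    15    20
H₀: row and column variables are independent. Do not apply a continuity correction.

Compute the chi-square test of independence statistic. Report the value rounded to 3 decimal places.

Row totals [35, 35], col totals [42, 28], n=70
χ² = (27−21.00)²/21.00 + (8−14.00)²/14.00 + (15−21.00)²/21.00 + (20−14.00)²/14.00 = 8.5714
df = 1

test statistic = 8.571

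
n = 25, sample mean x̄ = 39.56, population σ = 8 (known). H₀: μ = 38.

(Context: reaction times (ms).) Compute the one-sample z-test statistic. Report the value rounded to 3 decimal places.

test statistic = 0.975

SE = σ/√n = 8/√25 = 1.6000
z = (x̄−μ₀)/SE = (39.56−38)/1.6000 = 0.9750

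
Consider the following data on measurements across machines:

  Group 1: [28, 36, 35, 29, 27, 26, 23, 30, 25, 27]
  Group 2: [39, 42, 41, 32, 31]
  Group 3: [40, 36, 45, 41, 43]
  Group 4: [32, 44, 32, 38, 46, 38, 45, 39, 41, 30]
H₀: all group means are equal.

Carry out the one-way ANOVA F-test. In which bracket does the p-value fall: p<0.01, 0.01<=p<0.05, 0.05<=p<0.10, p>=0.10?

p-value bracket: p<0.01

Group means [28.60, 37.00, 41.00, 38.50], grand mean 35.367
SSB = Σnᵢ(x̄ᵢ−x̄)² = 728.067; SSW = ΣΣ(x−x̄ᵢ)² = 598.900
MSB = 728.067/3 = 242.6889; MSW = 598.900/26 = 23.0346
F = MSB/MSW = 10.5358
df = (3, 26)
p-value (upper-tail) = 0.00010
→ bracket: p<0.01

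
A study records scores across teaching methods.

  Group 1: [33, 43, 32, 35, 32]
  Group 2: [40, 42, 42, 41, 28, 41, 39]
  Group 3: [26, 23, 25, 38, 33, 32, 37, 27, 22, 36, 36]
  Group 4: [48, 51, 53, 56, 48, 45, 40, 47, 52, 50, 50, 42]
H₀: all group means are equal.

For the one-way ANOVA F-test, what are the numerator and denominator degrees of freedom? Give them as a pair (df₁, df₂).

k = 4 groups, N = 35 total
df = (k−1, N−k) = (4−1, 35−4) = (3, 31)

degrees of freedom = [3, 31]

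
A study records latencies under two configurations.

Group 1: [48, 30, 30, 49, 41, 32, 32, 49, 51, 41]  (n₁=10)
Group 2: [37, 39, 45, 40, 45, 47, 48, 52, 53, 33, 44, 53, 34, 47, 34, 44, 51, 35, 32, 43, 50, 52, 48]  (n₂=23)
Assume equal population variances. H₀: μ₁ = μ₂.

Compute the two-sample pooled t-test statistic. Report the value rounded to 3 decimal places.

test statistic = -1.212

x̄₁=40.300, s₁=8.667, n₁=10
x̄₂=43.739, s₂=6.949, n₂=23
s_p² = [9·8.667² + 22·6.949²]/31 = 56.0818
SE = √(s_p²·(1/10+1/23)) = 2.8366
t = (40.300−43.739)/2.8366 = -1.2124
df = 31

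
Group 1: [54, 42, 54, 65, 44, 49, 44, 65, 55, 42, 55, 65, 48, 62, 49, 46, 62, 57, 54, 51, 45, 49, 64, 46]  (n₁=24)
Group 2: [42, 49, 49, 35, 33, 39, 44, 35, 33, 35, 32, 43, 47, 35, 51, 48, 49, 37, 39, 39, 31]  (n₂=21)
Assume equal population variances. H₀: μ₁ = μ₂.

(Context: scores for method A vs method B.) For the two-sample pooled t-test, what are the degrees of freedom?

degrees of freedom = 43

df = n₁ + n₂ − 2 = 24 + 21 − 2 = 43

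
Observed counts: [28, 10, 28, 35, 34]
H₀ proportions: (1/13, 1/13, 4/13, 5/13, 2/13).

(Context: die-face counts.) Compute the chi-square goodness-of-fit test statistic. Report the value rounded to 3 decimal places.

test statistic = 48.252

n = 135; E_i = n·p_i = [10.38, 10.38, 41.54, 51.92, 20.77]
χ² = (28−10.38)²/10.38 + (10−10.38)²/10.38 + (28−41.54)²/41.54 + (35−51.92)²/51.92 + (34−20.77)²/20.77 = 48.2519
df = 4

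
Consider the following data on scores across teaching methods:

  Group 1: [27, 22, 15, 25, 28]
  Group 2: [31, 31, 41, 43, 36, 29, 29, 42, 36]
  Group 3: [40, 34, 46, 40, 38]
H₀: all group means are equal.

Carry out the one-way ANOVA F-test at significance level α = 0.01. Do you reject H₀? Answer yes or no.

reject H₀: yes

Group means [23.40, 35.33, 39.60], grand mean 33.316
SSB = Σnᵢ(x̄ᵢ−x̄)² = 725.705; SSW = ΣΣ(x−x̄ᵢ)² = 438.400
MSB = 725.705/2 = 362.8526; MSW = 438.400/16 = 27.4000
F = MSB/MSW = 13.2428
df = (2, 16)
p-value (upper-tail) = 0.00040
At α=0.01: p < α → reject H₀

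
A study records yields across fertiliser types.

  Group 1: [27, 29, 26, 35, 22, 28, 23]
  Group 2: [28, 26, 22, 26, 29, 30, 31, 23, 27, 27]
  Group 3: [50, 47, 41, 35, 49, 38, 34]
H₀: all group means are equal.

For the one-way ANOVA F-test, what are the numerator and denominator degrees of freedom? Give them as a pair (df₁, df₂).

degrees of freedom = [2, 21]

k = 3 groups, N = 24 total
df = (k−1, N−k) = (3−1, 24−3) = (2, 21)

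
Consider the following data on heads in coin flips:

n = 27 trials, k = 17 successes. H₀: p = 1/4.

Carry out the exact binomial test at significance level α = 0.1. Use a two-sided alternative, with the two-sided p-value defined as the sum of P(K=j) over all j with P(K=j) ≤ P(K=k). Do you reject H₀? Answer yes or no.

reject H₀: yes

Exact binomial: n=27, k=17, p₀=1/4=0.2500
P(X=j) = C(n,j)·p₀^j·(1−p₀)^(n−j); p = Σ P(X=j) over j with P(X=j) ≤ P(X=17)
p-value (two-sided) = 0.00003
At α=0.1: p < α → reject H₀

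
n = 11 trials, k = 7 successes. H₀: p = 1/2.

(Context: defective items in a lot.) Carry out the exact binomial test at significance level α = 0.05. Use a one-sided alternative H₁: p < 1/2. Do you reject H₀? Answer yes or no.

Exact binomial: n=11, k=7, p₀=1/2=0.5000
P(X≤7) from Σ C(n,i)·p₀^i·(1−p₀)^(n−i)
p-value (one-sided, H₁ less) = 0.88672
At α=0.05: p ≥ α → fail to reject H₀

reject H₀: no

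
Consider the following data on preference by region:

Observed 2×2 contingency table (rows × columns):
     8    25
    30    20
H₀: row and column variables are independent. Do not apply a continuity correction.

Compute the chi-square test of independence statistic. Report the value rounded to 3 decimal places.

Row totals [33, 50], col totals [38, 45], n=83
χ² = (8−15.11)²/15.11 + (25−17.89)²/17.89 + (30−22.89)²/22.89 + (20−27.11)²/27.11 = 10.2400
df = 1

test statistic = 10.240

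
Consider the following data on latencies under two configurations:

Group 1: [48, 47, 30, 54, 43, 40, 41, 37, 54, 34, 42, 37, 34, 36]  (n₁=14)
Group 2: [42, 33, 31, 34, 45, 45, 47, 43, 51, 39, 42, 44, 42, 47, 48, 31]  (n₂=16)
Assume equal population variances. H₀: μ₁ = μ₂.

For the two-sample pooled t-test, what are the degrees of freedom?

degrees of freedom = 28

df = n₁ + n₂ − 2 = 14 + 16 − 2 = 28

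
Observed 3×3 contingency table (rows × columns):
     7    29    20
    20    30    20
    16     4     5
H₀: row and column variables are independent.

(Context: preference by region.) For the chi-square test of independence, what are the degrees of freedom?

degrees of freedom = 4

df = (r−1)(c−1) = (3−1)·(3−1) = 4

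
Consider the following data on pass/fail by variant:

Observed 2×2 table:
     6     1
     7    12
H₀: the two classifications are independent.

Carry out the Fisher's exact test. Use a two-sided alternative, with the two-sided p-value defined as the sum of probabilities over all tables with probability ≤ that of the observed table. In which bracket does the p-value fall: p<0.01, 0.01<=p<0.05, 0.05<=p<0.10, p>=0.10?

p-value bracket: 0.05<=p<0.10

Margins: r₁=7, r₂=19, c₁=13, c₂=13, n=26
p_obs = C(7,6)·C(19,7)/C(26,13); sum pmf over tables with pmf ≤ p_obs
p-value (two-sided) = 0.07304
→ bracket: 0.05<=p<0.10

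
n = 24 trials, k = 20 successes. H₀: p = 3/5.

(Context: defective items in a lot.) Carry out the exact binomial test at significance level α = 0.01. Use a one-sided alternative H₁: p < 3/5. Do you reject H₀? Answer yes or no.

Exact binomial: n=24, k=20, p₀=3/5=0.6000
P(X≤20) from Σ C(n,i)·p₀^i·(1−p₀)^(n−i)
p-value (one-sided, H₁ less) = 0.99650
At α=0.01: p ≥ α → fail to reject H₀

reject H₀: no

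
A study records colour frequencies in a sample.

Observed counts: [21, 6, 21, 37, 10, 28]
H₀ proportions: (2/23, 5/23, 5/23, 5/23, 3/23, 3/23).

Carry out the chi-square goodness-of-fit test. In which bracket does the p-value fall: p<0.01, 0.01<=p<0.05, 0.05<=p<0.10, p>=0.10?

p-value bracket: p<0.01

n = 123; E_i = n·p_i = [10.70, 26.74, 26.74, 26.74, 16.04, 16.04]
χ² = (21−10.70)²/10.70 + (6−26.74)²/26.74 + (21−26.74)²/26.74 + (37−26.74)²/26.74 + (10−16.04)²/16.04 + (28−16.04)²/16.04 = 42.3694
df = 5
p-value (upper-tail) = 0.00000
→ bracket: p<0.01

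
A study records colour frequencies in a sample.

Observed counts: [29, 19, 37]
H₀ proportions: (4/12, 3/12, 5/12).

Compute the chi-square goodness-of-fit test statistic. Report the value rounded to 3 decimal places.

test statistic = 0.325

n = 85; E_i = n·p_i = [28.33, 21.25, 35.42]
χ² = (29−28.33)²/28.33 + (19−21.25)²/21.25 + (37−35.42)²/35.42 = 0.3247
df = 2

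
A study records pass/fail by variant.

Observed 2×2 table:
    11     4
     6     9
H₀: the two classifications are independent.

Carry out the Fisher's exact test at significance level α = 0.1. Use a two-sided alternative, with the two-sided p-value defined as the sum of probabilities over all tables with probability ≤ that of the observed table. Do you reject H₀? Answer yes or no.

Margins: r₁=15, r₂=15, c₁=17, c₂=13, n=30
p_obs = C(15,11)·C(15,6)/C(30,17); sum pmf over tables with pmf ≤ p_obs
p-value (two-sided) = 0.13942
At α=0.1: p ≥ α → fail to reject H₀

reject H₀: no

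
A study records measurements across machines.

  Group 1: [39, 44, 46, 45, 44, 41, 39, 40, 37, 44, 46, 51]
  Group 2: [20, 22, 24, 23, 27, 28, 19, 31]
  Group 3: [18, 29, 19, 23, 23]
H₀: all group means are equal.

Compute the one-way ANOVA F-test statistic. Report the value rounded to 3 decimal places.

Group means [43.00, 24.25, 22.40], grand mean 32.880
SSB = Σnᵢ(x̄ᵢ−x̄)² = 2373.940; SSW = ΣΣ(x−x̄ᵢ)² = 364.700
MSB = 2373.940/2 = 1186.9700; MSW = 364.700/22 = 16.5773
F = MSB/MSW = 71.6022
df = (2, 22)

test statistic = 71.602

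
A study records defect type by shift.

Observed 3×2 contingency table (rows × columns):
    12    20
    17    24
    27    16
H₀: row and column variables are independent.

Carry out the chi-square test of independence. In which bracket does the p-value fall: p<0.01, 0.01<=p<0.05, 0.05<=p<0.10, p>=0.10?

Row totals [32, 41, 43], col totals [56, 60], n=116
χ² = (12−15.45)²/15.45 + (20−16.55)²/16.55 + (17−19.79)²/19.79 + (24−21.21)²/21.21 + (27−20.76)²/20.76 + (16−22.24)²/22.24 = 5.8781
df = 2
p-value (upper-tail) = 0.05292
→ bracket: 0.05<=p<0.10

p-value bracket: 0.05<=p<0.10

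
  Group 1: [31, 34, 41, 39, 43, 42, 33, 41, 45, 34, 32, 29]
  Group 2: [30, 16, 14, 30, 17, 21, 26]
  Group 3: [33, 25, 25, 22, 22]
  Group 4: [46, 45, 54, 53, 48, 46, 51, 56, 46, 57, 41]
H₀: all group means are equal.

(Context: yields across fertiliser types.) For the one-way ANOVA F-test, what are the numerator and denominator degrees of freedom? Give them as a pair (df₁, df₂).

k = 4 groups, N = 35 total
df = (k−1, N−k) = (4−1, 35−4) = (3, 31)

degrees of freedom = [3, 31]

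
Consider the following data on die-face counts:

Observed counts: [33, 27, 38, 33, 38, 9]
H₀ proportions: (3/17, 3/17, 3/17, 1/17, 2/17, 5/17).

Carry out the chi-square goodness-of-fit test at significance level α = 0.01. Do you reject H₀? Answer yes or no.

reject H₀: yes

n = 178; E_i = n·p_i = [31.41, 31.41, 31.41, 10.47, 20.94, 52.35]
χ² = (33−31.41)²/31.41 + (27−31.41)²/31.41 + (38−31.41)²/31.41 + (33−10.47)²/10.47 + (38−20.94)²/20.94 + (9−52.35)²/52.35 = 100.3543
df = 5
p-value (upper-tail) = 0.00000
At α=0.01: p < α → reject H₀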